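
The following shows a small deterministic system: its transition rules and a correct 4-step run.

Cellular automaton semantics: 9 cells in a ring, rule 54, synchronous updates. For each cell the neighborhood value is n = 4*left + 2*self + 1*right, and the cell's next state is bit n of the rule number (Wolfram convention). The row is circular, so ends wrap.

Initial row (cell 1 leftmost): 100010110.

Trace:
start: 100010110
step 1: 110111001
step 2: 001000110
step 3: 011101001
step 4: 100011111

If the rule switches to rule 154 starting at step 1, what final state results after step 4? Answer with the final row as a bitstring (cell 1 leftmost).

100101000

(re-executing steps 1..4 under rule 154; state before step 1: 100010110)
step 1: 010100100
step 2: 100011010
step 3: 010110000
step 4: 100101000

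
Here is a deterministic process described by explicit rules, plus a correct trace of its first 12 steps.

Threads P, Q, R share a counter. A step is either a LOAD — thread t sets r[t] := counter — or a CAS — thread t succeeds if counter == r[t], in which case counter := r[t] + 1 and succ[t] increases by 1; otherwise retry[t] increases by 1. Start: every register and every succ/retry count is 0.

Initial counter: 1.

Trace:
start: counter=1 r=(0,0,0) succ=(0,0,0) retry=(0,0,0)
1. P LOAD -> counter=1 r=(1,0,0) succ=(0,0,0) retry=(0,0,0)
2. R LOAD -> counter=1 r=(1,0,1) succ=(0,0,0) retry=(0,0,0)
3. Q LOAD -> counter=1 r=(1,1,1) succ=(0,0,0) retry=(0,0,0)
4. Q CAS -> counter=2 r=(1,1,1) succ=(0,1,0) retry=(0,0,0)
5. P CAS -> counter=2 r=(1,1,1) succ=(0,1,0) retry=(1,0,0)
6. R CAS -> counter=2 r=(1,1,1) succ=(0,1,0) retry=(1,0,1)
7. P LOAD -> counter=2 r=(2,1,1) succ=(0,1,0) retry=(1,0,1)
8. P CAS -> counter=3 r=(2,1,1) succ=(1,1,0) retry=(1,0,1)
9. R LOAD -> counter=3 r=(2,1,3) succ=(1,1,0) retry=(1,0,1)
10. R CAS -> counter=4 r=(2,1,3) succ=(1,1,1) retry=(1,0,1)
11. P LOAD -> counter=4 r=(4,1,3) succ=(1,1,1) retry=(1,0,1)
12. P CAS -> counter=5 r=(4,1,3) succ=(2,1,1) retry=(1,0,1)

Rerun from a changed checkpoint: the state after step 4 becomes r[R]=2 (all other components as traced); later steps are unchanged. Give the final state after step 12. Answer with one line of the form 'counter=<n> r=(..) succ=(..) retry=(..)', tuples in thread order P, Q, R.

counter=6 r=(5,1,4) succ=(2,1,2) retry=(1,0,0)

state after step 4 := counter=2 r=(1,1,2) succ=(0,1,0) retry=(0,0,0)
5. P CAS -> counter=2 r=(1,1,2) succ=(0,1,0) retry=(1,0,0)
6. R CAS -> counter=3 r=(1,1,2) succ=(0,1,1) retry=(1,0,0)
7. P LOAD -> counter=3 r=(3,1,2) succ=(0,1,1) retry=(1,0,0)
8. P CAS -> counter=4 r=(3,1,2) succ=(1,1,1) retry=(1,0,0)
9. R LOAD -> counter=4 r=(3,1,4) succ=(1,1,1) retry=(1,0,0)
10. R CAS -> counter=5 r=(3,1,4) succ=(1,1,2) retry=(1,0,0)
11. P LOAD -> counter=5 r=(5,1,4) succ=(1,1,2) retry=(1,0,0)
12. P CAS -> counter=6 r=(5,1,4) succ=(2,1,2) retry=(1,0,0)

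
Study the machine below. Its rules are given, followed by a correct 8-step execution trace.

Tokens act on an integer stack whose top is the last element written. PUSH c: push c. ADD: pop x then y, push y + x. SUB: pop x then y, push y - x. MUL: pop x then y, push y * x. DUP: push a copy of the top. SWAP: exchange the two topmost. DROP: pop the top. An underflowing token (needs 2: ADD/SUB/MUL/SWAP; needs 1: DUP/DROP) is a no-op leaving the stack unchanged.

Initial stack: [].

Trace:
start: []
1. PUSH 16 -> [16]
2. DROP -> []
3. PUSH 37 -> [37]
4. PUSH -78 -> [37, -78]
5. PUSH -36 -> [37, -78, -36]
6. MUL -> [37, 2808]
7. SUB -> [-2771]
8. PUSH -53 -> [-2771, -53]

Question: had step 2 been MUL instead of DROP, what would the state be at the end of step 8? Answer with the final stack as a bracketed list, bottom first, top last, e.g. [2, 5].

(re-executing from step 2 with the substitution; state before step 2: [16])
2. MUL -> [16]
3. PUSH 37 -> [16, 37]
4. PUSH -78 -> [16, 37, -78]
5. PUSH -36 -> [16, 37, -78, -36]
6. MUL -> [16, 37, 2808]
7. SUB -> [16, -2771]
8. PUSH -53 -> [16, -2771, -53]

[16, -2771, -53]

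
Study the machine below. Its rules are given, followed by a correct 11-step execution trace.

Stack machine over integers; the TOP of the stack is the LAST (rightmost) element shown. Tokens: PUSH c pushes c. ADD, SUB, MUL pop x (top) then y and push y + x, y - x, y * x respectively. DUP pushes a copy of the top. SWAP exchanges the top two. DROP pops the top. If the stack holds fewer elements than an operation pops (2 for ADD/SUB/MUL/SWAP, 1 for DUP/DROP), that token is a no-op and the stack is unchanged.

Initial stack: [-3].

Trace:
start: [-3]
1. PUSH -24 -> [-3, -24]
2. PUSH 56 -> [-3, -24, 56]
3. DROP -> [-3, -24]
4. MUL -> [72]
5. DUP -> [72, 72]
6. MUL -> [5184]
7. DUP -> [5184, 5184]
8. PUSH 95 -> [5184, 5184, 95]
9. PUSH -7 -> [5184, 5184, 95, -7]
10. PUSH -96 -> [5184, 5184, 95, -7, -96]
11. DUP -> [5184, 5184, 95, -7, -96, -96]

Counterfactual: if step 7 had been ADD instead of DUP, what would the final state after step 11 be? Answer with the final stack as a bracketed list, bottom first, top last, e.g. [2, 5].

(re-executing from step 7 with the substitution; state before step 7: [5184])
7. ADD -> [5184]
8. PUSH 95 -> [5184, 95]
9. PUSH -7 -> [5184, 95, -7]
10. PUSH -96 -> [5184, 95, -7, -96]
11. DUP -> [5184, 95, -7, -96, -96]

[5184, 95, -7, -96, -96]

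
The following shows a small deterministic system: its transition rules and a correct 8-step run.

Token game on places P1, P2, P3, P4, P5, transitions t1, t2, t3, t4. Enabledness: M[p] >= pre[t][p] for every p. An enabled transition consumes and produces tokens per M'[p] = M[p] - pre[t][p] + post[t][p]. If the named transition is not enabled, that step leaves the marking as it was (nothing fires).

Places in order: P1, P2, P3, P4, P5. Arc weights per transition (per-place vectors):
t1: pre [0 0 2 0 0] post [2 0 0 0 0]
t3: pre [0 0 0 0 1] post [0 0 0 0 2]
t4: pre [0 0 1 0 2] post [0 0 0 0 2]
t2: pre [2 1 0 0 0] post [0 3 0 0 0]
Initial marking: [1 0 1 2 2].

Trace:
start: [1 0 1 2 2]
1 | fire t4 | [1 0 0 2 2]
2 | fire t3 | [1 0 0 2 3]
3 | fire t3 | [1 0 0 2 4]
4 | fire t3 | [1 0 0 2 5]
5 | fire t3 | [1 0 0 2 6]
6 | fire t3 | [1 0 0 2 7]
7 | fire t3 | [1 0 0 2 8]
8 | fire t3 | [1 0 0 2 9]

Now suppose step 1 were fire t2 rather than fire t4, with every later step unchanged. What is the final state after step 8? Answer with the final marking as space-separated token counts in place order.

1 0 1 2 9

(re-executing from step 1 with the substitution; state before step 1: [1 0 1 2 2])
1 | fire t2 | [1 0 1 2 2]
2 | fire t3 | [1 0 1 2 3]
3 | fire t3 | [1 0 1 2 4]
4 | fire t3 | [1 0 1 2 5]
5 | fire t3 | [1 0 1 2 6]
6 | fire t3 | [1 0 1 2 7]
7 | fire t3 | [1 0 1 2 8]
8 | fire t3 | [1 0 1 2 9]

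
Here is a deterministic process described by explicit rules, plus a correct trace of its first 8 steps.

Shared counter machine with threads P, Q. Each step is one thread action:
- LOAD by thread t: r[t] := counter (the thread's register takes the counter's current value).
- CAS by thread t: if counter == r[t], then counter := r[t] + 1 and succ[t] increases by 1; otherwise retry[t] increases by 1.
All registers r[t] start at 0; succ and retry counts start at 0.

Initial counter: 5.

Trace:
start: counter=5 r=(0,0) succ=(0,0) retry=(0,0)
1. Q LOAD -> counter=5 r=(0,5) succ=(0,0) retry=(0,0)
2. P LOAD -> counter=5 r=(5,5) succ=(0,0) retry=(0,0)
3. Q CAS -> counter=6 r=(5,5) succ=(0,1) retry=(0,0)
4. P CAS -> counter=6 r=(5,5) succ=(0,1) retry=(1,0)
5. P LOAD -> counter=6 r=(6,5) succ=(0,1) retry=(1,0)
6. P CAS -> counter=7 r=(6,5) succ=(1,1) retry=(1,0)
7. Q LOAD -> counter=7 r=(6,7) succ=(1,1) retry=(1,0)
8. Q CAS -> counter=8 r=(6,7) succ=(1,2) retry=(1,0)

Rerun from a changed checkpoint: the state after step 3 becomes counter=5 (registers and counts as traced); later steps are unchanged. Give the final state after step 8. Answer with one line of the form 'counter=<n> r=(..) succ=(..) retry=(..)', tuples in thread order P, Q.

counter=8 r=(6,7) succ=(2,2) retry=(0,0)

state after step 3 := counter=5 r=(5,5) succ=(0,1) retry=(0,0)
4. P CAS -> counter=6 r=(5,5) succ=(1,1) retry=(0,0)
5. P LOAD -> counter=6 r=(6,5) succ=(1,1) retry=(0,0)
6. P CAS -> counter=7 r=(6,5) succ=(2,1) retry=(0,0)
7. Q LOAD -> counter=7 r=(6,7) succ=(2,1) retry=(0,0)
8. Q CAS -> counter=8 r=(6,7) succ=(2,2) retry=(0,0)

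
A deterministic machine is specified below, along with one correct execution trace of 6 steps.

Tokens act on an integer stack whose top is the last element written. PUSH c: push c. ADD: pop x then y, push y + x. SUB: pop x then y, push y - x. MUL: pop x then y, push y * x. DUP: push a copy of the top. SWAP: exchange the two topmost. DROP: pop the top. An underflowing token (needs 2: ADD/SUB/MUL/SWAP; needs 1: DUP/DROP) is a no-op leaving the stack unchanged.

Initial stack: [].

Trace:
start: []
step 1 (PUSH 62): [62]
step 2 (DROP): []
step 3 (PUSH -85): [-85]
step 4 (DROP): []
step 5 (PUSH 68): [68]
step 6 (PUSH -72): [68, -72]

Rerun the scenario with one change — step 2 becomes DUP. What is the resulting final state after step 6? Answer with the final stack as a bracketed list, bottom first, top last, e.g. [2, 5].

[62, 62, 68, -72]

(re-executing from step 2 with the substitution; state before step 2: [62])
step 2 (DUP): [62, 62]
step 3 (PUSH -85): [62, 62, -85]
step 4 (DROP): [62, 62]
step 5 (PUSH 68): [62, 62, 68]
step 6 (PUSH -72): [62, 62, 68, -72]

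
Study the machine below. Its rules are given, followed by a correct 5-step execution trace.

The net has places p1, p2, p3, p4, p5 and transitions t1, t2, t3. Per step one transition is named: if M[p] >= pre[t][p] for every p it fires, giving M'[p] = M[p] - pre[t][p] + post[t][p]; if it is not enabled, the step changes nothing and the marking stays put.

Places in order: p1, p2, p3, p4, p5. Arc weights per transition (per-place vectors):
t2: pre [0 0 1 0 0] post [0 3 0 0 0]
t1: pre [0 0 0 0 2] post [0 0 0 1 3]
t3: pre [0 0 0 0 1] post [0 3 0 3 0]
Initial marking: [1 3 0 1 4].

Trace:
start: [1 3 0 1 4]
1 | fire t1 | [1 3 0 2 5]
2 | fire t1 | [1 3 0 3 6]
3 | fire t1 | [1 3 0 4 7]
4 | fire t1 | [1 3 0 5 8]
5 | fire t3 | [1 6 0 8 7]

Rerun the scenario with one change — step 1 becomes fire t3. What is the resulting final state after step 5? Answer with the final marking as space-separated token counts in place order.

1 9 0 10 5

(re-executing from step 1 with the substitution; state before step 1: [1 3 0 1 4])
1 | fire t3 | [1 6 0 4 3]
2 | fire t1 | [1 6 0 5 4]
3 | fire t1 | [1 6 0 6 5]
4 | fire t1 | [1 6 0 7 6]
5 | fire t3 | [1 9 0 10 5]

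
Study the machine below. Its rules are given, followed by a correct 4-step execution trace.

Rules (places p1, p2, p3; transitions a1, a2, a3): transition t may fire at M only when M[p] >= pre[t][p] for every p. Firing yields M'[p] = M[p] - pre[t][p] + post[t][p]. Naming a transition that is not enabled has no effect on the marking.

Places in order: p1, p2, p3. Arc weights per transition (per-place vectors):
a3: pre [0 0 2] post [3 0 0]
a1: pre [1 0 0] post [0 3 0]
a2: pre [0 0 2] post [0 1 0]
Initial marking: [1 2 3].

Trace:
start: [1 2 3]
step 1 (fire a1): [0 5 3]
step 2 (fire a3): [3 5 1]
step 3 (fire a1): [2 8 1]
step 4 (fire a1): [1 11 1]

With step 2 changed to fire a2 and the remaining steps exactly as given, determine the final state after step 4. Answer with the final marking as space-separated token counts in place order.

(re-executing from step 2 with the substitution; state before step 2: [0 5 3])
step 2 (fire a2): [0 6 1]
step 3 (fire a1): [0 6 1]
step 4 (fire a1): [0 6 1]

0 6 1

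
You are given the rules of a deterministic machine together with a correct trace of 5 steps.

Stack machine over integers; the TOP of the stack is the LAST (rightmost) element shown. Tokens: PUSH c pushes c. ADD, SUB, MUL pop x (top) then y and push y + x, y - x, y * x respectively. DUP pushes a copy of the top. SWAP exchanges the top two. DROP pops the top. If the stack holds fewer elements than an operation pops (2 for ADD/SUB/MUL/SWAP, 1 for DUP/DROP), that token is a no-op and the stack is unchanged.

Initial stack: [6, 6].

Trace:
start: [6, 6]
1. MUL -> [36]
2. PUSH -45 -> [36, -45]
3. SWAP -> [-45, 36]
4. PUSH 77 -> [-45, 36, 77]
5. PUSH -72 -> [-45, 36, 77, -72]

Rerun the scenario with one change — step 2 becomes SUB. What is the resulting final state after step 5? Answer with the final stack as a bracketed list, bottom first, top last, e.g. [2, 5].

(re-executing from step 2 with the substitution; state before step 2: [36])
2. SUB -> [36]
3. SWAP -> [36]
4. PUSH 77 -> [36, 77]
5. PUSH -72 -> [36, 77, -72]

[36, 77, -72]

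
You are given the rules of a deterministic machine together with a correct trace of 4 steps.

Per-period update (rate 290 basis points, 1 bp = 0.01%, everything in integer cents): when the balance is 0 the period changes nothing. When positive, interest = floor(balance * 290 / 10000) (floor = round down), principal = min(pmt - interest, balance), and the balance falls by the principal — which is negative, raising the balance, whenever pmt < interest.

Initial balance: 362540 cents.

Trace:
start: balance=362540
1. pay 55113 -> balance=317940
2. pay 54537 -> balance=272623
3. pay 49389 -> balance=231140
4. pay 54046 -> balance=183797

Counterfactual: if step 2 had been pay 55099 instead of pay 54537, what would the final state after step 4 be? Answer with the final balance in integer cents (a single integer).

(re-executing from step 2 with the substitution; state before step 2: balance=317940)
2. pay 55099 -> balance=272061
3. pay 49389 -> balance=230561
4. pay 54046 -> balance=183201

183201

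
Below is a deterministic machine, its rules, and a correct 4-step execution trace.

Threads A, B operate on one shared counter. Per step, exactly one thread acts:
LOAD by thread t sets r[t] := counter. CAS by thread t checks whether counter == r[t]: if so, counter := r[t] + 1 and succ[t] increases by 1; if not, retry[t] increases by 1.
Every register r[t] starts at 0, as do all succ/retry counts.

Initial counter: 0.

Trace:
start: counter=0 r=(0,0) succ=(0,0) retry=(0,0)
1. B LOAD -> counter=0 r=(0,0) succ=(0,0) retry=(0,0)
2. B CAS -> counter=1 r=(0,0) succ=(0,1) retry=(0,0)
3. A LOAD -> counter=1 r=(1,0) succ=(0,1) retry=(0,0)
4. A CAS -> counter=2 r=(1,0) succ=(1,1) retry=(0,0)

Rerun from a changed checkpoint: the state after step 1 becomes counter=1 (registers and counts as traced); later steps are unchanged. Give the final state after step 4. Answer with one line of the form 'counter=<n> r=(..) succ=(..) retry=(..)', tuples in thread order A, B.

counter=2 r=(1,0) succ=(1,0) retry=(0,1)

state after step 1 := counter=1 r=(0,0) succ=(0,0) retry=(0,0)
2. B CAS -> counter=1 r=(0,0) succ=(0,0) retry=(0,1)
3. A LOAD -> counter=1 r=(1,0) succ=(0,0) retry=(0,1)
4. A CAS -> counter=2 r=(1,0) succ=(1,0) retry=(0,1)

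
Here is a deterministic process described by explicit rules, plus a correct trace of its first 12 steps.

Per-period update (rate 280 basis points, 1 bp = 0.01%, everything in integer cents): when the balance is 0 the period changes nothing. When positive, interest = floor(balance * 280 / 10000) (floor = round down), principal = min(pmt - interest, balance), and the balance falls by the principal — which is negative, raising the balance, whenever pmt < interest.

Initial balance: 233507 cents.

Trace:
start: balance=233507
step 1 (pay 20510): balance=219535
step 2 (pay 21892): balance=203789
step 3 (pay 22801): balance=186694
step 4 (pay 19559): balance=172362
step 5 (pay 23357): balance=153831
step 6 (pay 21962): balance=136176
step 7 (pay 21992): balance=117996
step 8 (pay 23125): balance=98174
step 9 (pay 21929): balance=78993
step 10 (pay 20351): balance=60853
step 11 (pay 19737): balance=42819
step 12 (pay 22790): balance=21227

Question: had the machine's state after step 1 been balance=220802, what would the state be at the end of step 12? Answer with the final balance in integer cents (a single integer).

state after step 1 := balance=220802
step 2 (pay 21892): balance=205092
step 3 (pay 22801): balance=188033
step 4 (pay 19559): balance=173738
step 5 (pay 23357): balance=155245
step 6 (pay 21962): balance=137629
step 7 (pay 21992): balance=119490
step 8 (pay 23125): balance=99710
step 9 (pay 21929): balance=80572
step 10 (pay 20351): balance=62477
step 11 (pay 19737): balance=44489
step 12 (pay 22790): balance=22944

22944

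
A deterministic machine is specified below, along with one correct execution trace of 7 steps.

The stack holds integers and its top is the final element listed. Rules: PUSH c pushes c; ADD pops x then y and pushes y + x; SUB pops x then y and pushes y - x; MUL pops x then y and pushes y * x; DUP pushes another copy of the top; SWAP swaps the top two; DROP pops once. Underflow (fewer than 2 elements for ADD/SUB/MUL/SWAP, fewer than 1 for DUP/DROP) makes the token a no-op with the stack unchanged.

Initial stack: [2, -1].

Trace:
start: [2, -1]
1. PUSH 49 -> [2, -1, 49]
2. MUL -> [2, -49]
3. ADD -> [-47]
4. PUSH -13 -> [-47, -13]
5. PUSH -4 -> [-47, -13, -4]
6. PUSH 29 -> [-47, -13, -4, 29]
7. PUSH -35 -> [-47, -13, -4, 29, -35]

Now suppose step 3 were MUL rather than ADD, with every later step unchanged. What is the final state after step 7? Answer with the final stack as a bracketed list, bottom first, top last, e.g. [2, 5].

[-98, -13, -4, 29, -35]

(re-executing from step 3 with the substitution; state before step 3: [2, -49])
3. MUL -> [-98]
4. PUSH -13 -> [-98, -13]
5. PUSH -4 -> [-98, -13, -4]
6. PUSH 29 -> [-98, -13, -4, 29]
7. PUSH -35 -> [-98, -13, -4, 29, -35]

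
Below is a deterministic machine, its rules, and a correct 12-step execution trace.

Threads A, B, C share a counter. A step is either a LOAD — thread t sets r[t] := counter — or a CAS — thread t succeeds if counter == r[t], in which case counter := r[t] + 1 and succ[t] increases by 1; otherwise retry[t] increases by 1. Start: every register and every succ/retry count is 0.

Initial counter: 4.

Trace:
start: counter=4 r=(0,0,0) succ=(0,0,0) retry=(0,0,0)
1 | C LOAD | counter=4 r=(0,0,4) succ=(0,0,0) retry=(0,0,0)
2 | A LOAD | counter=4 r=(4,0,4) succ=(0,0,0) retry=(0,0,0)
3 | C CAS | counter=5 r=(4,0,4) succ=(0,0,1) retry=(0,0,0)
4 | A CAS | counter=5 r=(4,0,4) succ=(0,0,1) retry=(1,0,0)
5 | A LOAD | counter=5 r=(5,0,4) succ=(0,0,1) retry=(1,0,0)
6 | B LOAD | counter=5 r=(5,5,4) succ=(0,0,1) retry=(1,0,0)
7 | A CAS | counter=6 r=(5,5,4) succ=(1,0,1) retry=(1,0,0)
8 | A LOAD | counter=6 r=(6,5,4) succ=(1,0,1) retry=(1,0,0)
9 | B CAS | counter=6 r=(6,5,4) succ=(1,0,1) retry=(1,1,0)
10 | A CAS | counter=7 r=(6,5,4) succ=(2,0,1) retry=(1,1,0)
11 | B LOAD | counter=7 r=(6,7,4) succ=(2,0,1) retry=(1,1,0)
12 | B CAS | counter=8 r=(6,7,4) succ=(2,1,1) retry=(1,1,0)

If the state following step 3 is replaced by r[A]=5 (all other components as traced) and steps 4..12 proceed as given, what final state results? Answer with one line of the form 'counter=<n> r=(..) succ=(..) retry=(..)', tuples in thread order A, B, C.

state after step 3 := counter=5 r=(5,0,4) succ=(0,0,1) retry=(0,0,0)
4 | A CAS | counter=6 r=(5,0,4) succ=(1,0,1) retry=(0,0,0)
5 | A LOAD | counter=6 r=(6,0,4) succ=(1,0,1) retry=(0,0,0)
6 | B LOAD | counter=6 r=(6,6,4) succ=(1,0,1) retry=(0,0,0)
7 | A CAS | counter=7 r=(6,6,4) succ=(2,0,1) retry=(0,0,0)
8 | A LOAD | counter=7 r=(7,6,4) succ=(2,0,1) retry=(0,0,0)
9 | B CAS | counter=7 r=(7,6,4) succ=(2,0,1) retry=(0,1,0)
10 | A CAS | counter=8 r=(7,6,4) succ=(3,0,1) retry=(0,1,0)
11 | B LOAD | counter=8 r=(7,8,4) succ=(3,0,1) retry=(0,1,0)
12 | B CAS | counter=9 r=(7,8,4) succ=(3,1,1) retry=(0,1,0)

counter=9 r=(7,8,4) succ=(3,1,1) retry=(0,1,0)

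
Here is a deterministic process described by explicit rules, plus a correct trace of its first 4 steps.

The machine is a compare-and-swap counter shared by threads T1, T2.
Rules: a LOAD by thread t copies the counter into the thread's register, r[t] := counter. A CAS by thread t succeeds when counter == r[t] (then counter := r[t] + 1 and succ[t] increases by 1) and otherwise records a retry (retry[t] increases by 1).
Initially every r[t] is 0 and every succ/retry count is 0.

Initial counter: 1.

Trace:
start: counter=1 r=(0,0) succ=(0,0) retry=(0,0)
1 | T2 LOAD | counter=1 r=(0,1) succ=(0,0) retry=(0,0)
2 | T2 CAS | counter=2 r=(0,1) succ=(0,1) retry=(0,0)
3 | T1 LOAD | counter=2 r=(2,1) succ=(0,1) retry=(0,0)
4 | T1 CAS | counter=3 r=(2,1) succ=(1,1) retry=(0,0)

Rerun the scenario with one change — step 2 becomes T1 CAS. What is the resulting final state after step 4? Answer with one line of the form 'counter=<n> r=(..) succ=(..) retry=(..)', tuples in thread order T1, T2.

(re-executing from step 2 with the substitution; state before step 2: counter=1 r=(0,1) succ=(0,0) retry=(0,0))
2 | T1 CAS | counter=1 r=(0,1) succ=(0,0) retry=(1,0)
3 | T1 LOAD | counter=1 r=(1,1) succ=(0,0) retry=(1,0)
4 | T1 CAS | counter=2 r=(1,1) succ=(1,0) retry=(1,0)

counter=2 r=(1,1) succ=(1,0) retry=(1,0)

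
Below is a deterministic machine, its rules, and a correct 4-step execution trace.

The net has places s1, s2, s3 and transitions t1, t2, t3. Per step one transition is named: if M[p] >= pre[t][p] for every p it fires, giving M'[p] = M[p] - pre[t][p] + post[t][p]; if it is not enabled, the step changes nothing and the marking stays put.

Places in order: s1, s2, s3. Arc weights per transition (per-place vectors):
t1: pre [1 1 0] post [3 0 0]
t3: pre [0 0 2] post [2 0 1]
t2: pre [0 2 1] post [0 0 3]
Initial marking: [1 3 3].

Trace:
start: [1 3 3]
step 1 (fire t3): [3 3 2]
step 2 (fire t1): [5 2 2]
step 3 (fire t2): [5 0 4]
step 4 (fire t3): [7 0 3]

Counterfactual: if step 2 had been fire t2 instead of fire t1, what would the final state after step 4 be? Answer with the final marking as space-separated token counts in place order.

(re-executing from step 2 with the substitution; state before step 2: [3 3 2])
step 2 (fire t2): [3 1 4]
step 3 (fire t2): [3 1 4]
step 4 (fire t3): [5 1 3]

5 1 3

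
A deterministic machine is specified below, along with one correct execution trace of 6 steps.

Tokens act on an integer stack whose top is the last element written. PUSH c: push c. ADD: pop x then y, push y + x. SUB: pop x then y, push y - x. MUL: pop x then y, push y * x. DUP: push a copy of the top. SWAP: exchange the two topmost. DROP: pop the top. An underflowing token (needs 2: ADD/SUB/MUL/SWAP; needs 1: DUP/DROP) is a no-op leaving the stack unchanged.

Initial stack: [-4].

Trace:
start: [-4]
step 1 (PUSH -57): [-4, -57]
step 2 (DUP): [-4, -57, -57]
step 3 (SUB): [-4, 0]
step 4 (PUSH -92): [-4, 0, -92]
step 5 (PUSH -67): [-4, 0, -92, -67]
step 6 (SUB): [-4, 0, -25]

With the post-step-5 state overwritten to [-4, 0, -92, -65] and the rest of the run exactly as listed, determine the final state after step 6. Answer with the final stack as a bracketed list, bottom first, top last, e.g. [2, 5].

state after step 5 := [-4, 0, -92, -65]
step 6 (SUB): [-4, 0, -27]

[-4, 0, -27]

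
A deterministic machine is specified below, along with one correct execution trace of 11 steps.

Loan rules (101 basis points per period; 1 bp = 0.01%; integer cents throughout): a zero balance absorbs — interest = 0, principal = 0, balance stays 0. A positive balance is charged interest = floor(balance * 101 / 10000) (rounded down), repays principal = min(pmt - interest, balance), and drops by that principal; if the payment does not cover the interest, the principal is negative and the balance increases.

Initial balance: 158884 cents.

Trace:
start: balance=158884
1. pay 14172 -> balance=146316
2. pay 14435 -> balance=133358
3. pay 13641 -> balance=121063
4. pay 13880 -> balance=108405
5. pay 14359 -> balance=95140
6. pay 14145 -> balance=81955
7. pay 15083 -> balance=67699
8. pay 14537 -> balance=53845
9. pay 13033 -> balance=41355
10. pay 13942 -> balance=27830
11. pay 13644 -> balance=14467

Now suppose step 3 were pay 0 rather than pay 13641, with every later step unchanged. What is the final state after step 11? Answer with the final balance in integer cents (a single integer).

(re-executing from step 3 with the substitution; state before step 3: balance=133358)
3. pay 0 -> balance=134704
4. pay 13880 -> balance=122184
5. pay 14359 -> balance=109059
6. pay 14145 -> balance=96015
7. pay 15083 -> balance=81901
8. pay 14537 -> balance=68191
9. pay 13033 -> balance=55846
10. pay 13942 -> balance=42468
11. pay 13644 -> balance=29252

29252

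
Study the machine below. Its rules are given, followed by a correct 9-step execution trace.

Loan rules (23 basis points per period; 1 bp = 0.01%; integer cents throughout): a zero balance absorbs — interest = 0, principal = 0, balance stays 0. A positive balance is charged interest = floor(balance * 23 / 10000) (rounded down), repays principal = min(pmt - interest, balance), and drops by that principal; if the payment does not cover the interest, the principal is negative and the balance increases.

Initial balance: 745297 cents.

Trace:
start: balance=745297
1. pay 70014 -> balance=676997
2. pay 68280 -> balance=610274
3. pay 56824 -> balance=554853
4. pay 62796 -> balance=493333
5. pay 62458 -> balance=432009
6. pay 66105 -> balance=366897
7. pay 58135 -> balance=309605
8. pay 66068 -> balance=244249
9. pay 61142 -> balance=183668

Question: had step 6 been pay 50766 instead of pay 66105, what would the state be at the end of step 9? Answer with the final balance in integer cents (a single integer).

(re-executing from step 6 with the substitution; state before step 6: balance=432009)
6. pay 50766 -> balance=382236
7. pay 58135 -> balance=324980
8. pay 66068 -> balance=259659
9. pay 61142 -> balance=199114

199114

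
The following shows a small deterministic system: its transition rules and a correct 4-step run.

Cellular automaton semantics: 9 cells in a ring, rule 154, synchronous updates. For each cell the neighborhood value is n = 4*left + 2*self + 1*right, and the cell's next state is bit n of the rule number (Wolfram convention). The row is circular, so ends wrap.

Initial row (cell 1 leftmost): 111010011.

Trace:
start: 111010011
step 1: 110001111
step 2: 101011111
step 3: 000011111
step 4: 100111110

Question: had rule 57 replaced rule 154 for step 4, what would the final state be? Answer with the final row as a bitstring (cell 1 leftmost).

111010000

(re-executing step 4 under rule 57; state before step 4: 000011111)
step 4: 111010000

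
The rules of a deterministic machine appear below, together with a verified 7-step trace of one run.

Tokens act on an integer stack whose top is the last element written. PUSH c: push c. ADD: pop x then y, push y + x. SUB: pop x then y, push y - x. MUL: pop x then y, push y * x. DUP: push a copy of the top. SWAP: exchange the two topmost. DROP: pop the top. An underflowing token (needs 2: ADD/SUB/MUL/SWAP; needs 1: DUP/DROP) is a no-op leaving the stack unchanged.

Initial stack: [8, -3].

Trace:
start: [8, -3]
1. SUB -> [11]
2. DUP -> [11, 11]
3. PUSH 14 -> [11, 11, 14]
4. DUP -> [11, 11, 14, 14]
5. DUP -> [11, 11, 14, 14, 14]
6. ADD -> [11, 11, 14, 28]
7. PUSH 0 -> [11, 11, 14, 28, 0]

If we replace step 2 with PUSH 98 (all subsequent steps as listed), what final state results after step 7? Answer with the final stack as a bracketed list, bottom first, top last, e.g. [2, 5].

[11, 98, 14, 28, 0]

(re-executing from step 2 with the substitution; state before step 2: [11])
2. PUSH 98 -> [11, 98]
3. PUSH 14 -> [11, 98, 14]
4. DUP -> [11, 98, 14, 14]
5. DUP -> [11, 98, 14, 14, 14]
6. ADD -> [11, 98, 14, 28]
7. PUSH 0 -> [11, 98, 14, 28, 0]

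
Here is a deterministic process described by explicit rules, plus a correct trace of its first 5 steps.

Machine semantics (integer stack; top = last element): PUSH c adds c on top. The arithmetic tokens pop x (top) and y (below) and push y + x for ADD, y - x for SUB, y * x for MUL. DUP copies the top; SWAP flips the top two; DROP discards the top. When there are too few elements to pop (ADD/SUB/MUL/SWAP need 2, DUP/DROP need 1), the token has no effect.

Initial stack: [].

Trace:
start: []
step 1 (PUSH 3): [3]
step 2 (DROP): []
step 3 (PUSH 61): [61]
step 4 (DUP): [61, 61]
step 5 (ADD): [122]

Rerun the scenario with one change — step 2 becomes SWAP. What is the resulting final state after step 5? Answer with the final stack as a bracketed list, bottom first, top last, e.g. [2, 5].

[3, 122]

(re-executing from step 2 with the substitution; state before step 2: [3])
step 2 (SWAP): [3]
step 3 (PUSH 61): [3, 61]
step 4 (DUP): [3, 61, 61]
step 5 (ADD): [3, 122]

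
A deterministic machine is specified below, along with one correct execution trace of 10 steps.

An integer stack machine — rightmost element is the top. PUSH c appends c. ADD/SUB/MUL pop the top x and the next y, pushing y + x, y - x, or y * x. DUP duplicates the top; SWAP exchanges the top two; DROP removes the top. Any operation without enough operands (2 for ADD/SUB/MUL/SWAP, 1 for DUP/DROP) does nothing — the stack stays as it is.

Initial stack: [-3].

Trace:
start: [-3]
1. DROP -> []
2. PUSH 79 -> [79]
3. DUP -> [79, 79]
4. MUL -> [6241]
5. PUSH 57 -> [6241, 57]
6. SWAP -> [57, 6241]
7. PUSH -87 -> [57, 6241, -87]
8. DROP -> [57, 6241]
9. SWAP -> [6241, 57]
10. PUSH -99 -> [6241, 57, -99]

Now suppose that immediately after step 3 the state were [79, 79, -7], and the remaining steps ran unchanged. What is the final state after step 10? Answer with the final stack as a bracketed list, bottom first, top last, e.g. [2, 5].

state after step 3 := [79, 79, -7]
4. MUL -> [79, -553]
5. PUSH 57 -> [79, -553, 57]
6. SWAP -> [79, 57, -553]
7. PUSH -87 -> [79, 57, -553, -87]
8. DROP -> [79, 57, -553]
9. SWAP -> [79, -553, 57]
10. PUSH -99 -> [79, -553, 57, -99]

[79, -553, 57, -99]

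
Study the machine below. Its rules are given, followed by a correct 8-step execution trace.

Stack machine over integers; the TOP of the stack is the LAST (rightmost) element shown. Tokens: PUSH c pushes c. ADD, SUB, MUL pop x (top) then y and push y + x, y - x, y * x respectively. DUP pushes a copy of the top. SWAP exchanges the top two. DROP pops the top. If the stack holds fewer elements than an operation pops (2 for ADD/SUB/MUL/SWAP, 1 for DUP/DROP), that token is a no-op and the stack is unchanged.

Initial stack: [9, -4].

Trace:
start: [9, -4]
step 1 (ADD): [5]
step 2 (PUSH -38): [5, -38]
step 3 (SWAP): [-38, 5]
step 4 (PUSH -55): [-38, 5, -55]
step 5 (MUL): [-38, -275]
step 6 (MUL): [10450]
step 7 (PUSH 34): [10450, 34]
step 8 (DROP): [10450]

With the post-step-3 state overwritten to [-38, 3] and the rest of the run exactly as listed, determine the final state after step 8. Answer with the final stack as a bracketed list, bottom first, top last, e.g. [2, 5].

[6270]

state after step 3 := [-38, 3]
step 4 (PUSH -55): [-38, 3, -55]
step 5 (MUL): [-38, -165]
step 6 (MUL): [6270]
step 7 (PUSH 34): [6270, 34]
step 8 (DROP): [6270]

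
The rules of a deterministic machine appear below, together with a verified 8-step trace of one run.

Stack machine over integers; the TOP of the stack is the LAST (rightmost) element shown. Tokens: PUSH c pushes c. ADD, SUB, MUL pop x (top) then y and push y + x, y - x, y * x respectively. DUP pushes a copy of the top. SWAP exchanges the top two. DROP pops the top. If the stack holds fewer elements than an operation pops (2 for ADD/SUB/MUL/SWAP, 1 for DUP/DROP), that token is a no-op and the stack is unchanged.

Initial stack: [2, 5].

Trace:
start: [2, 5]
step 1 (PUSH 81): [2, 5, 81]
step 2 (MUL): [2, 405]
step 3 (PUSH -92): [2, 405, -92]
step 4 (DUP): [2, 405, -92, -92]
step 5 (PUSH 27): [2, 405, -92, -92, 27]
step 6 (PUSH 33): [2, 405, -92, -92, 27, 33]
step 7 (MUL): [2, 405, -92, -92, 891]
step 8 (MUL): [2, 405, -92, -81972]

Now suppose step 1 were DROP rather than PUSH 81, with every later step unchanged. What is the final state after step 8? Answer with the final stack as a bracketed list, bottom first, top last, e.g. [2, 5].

(re-executing from step 1 with the substitution; state before step 1: [2, 5])
step 1 (DROP): [2]
step 2 (MUL): [2]
step 3 (PUSH -92): [2, -92]
step 4 (DUP): [2, -92, -92]
step 5 (PUSH 27): [2, -92, -92, 27]
step 6 (PUSH 33): [2, -92, -92, 27, 33]
step 7 (MUL): [2, -92, -92, 891]
step 8 (MUL): [2, -92, -81972]

[2, -92, -81972]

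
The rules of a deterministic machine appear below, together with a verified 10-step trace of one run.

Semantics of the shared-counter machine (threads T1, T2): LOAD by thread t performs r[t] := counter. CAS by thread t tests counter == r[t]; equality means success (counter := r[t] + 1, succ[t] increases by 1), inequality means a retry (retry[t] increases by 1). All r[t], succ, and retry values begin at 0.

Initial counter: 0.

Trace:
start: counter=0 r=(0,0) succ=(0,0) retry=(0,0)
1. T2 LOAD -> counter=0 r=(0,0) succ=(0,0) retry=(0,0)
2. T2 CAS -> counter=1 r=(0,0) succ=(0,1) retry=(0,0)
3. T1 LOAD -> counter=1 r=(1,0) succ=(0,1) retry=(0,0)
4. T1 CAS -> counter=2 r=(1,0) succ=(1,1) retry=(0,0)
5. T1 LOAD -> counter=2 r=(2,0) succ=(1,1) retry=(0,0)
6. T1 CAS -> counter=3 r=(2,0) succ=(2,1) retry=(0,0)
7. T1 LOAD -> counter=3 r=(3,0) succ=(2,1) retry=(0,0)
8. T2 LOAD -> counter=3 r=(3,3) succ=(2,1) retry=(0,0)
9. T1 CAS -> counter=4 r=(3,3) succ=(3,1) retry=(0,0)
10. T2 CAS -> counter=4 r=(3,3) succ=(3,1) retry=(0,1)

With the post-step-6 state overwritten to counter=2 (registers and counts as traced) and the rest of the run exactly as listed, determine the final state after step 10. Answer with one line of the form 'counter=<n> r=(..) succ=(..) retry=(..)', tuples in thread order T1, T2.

state after step 6 := counter=2 r=(2,0) succ=(2,1) retry=(0,0)
7. T1 LOAD -> counter=2 r=(2,0) succ=(2,1) retry=(0,0)
8. T2 LOAD -> counter=2 r=(2,2) succ=(2,1) retry=(0,0)
9. T1 CAS -> counter=3 r=(2,2) succ=(3,1) retry=(0,0)
10. T2 CAS -> counter=3 r=(2,2) succ=(3,1) retry=(0,1)

counter=3 r=(2,2) succ=(3,1) retry=(0,1)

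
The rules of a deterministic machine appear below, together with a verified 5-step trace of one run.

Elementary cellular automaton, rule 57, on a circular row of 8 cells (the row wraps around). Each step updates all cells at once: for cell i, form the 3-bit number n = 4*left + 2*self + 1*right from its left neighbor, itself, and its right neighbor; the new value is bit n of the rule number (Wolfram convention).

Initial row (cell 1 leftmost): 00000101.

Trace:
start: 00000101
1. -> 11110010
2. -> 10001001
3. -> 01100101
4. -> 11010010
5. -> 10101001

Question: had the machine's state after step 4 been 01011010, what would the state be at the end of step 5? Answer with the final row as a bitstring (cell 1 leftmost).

00110101

state after step 4 := 01011010
5. -> 00110101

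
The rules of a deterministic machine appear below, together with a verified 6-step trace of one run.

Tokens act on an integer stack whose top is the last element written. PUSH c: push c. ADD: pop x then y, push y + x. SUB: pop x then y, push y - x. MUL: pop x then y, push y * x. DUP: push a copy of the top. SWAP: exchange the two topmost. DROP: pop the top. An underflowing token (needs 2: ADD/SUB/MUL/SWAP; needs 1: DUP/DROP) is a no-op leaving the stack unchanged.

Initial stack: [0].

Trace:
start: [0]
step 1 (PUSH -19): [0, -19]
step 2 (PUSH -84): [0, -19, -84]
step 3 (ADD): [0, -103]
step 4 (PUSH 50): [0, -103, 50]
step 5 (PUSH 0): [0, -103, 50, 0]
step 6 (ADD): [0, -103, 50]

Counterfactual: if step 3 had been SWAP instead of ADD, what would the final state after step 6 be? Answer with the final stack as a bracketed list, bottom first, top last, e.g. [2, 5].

(re-executing from step 3 with the substitution; state before step 3: [0, -19, -84])
step 3 (SWAP): [0, -84, -19]
step 4 (PUSH 50): [0, -84, -19, 50]
step 5 (PUSH 0): [0, -84, -19, 50, 0]
step 6 (ADD): [0, -84, -19, 50]

[0, -84, -19, 50]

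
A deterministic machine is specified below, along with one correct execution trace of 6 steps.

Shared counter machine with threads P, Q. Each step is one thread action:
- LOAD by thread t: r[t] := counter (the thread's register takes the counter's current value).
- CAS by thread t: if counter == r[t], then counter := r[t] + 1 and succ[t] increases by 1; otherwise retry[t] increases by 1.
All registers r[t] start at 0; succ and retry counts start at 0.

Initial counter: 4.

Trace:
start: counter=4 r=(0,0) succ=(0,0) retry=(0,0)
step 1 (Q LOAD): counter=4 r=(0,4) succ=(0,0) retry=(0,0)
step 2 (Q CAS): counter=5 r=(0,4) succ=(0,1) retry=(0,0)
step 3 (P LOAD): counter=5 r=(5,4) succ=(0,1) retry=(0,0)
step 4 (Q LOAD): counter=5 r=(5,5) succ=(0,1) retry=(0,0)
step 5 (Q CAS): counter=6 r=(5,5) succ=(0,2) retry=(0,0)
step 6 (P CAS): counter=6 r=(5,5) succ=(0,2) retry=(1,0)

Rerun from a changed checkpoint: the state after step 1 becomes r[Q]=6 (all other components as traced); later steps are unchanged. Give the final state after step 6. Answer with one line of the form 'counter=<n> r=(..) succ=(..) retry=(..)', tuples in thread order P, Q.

counter=5 r=(4,4) succ=(0,1) retry=(1,1)

state after step 1 := counter=4 r=(0,6) succ=(0,0) retry=(0,0)
step 2 (Q CAS): counter=4 r=(0,6) succ=(0,0) retry=(0,1)
step 3 (P LOAD): counter=4 r=(4,6) succ=(0,0) retry=(0,1)
step 4 (Q LOAD): counter=4 r=(4,4) succ=(0,0) retry=(0,1)
step 5 (Q CAS): counter=5 r=(4,4) succ=(0,1) retry=(0,1)
step 6 (P CAS): counter=5 r=(4,4) succ=(0,1) retry=(1,1)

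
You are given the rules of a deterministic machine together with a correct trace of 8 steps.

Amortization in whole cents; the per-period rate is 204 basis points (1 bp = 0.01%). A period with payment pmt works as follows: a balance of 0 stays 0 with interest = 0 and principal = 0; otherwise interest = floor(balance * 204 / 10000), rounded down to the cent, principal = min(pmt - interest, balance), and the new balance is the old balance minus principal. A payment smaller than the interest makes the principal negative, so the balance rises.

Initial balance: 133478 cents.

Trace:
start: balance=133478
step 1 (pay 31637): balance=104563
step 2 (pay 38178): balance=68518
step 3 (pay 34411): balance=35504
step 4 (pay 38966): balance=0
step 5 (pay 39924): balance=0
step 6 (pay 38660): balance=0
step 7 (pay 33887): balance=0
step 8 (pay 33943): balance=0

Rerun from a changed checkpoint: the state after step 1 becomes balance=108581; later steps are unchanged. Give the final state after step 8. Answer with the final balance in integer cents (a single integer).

state after step 1 := balance=108581
step 2 (pay 38178): balance=72618
step 3 (pay 34411): balance=39688
step 4 (pay 38966): balance=1531
step 5 (pay 39924): balance=0
step 6 (pay 38660): balance=0
step 7 (pay 33887): balance=0
step 8 (pay 33943): balance=0

0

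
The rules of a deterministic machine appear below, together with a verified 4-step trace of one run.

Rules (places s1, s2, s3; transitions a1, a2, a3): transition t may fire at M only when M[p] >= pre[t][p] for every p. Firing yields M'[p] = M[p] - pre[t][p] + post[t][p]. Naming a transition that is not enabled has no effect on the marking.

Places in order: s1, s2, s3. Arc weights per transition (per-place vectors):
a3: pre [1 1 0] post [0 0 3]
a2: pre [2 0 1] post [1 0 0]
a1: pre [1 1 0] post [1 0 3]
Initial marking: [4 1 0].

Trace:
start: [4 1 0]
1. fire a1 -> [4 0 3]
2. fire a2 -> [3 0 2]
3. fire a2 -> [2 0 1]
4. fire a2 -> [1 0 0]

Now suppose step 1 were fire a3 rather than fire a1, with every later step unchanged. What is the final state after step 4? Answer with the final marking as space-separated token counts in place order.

(re-executing from step 1 with the substitution; state before step 1: [4 1 0])
1. fire a3 -> [3 0 3]
2. fire a2 -> [2 0 2]
3. fire a2 -> [1 0 1]
4. fire a2 -> [1 0 1]

1 0 1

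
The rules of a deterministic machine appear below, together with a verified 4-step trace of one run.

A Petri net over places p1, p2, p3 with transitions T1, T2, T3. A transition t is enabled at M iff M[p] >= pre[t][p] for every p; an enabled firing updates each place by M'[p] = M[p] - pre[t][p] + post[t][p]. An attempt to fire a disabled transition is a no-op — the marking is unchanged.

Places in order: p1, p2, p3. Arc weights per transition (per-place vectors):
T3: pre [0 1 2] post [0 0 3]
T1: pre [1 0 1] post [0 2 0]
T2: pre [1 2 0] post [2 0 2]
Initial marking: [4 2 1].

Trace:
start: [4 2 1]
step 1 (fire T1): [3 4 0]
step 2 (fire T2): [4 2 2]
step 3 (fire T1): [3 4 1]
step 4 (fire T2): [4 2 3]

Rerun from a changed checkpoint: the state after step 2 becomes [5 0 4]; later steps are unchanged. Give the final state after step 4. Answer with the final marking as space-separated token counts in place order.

state after step 2 := [5 0 4]
step 3 (fire T1): [4 2 3]
step 4 (fire T2): [5 0 5]

5 0 5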